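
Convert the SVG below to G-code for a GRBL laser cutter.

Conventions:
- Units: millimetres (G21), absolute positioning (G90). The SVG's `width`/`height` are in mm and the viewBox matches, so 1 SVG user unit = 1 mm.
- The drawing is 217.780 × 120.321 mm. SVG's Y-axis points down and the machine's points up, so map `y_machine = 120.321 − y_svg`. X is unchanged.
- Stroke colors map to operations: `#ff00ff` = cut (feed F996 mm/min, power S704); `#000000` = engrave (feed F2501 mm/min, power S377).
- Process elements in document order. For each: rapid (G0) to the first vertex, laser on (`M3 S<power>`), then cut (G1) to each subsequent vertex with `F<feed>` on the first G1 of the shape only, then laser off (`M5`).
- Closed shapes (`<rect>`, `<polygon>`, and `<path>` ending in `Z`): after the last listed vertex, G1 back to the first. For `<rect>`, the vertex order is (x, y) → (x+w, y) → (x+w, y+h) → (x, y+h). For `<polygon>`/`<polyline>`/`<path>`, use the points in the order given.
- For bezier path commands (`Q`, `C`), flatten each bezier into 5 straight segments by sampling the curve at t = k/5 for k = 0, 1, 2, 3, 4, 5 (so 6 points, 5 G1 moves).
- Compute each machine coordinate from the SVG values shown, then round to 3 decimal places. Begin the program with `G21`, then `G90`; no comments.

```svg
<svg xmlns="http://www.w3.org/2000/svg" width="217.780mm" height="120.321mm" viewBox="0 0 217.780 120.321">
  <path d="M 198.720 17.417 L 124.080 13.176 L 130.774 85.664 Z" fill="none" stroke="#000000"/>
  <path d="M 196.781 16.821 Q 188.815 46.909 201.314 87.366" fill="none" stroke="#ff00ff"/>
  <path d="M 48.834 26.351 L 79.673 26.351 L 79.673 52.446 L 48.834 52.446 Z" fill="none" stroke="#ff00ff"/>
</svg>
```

viewBox `0 0 217.780 120.321` with mm width/height → 1 unit = 1 mm. Flip: y_m = 120.321 − y_svg.

**Shape 1** — `<path>` closed polygon, stroke `#000000` → engrave (S377, F2501). Machine vertices: (198.720,102.904) → (124.080,107.145) → (130.774,34.657) → (198.720,102.904). Closed: final G1 returns to the first vertex.

**Shape 2** — `<path>` quadratic bezier, stroke `#ff00ff` → cut (S704, F996). Control points (SVG): P0=(196.781,16.821), P1=(188.815,46.909), P2=(201.314,87.366); sampled at t=k/5. Machine vertices: (196.781,103.500) → (194.413,91.050) → (193.683,77.771) → (194.589,63.662) → (197.133,48.723) → (201.314,32.955). Open path.

**Shape 3** — `<path>` rectangle, stroke `#ff00ff` → cut (S704, F996). Machine vertices: (48.834,93.970) → (79.673,93.970) → (79.673,67.875) → (48.834,67.875) → (48.834,93.970). Closed: final G1 returns to the first vertex.

G21
G90
G0 X198.720 Y102.904
M3 S377
G1 X124.080 Y107.145 F2501
G1 X130.774 Y34.657
G1 X198.720 Y102.904
M5
G0 X196.781 Y103.500
M3 S704
G1 X194.413 Y91.050 F996
G1 X193.683 Y77.771
G1 X194.589 Y63.662
G1 X197.133 Y48.723
G1 X201.314 Y32.955
M5
G0 X48.834 Y93.970
M3 S704
G1 X79.673 Y93.970 F996
G1 X79.673 Y67.875
G1 X48.834 Y67.875
G1 X48.834 Y93.970
M5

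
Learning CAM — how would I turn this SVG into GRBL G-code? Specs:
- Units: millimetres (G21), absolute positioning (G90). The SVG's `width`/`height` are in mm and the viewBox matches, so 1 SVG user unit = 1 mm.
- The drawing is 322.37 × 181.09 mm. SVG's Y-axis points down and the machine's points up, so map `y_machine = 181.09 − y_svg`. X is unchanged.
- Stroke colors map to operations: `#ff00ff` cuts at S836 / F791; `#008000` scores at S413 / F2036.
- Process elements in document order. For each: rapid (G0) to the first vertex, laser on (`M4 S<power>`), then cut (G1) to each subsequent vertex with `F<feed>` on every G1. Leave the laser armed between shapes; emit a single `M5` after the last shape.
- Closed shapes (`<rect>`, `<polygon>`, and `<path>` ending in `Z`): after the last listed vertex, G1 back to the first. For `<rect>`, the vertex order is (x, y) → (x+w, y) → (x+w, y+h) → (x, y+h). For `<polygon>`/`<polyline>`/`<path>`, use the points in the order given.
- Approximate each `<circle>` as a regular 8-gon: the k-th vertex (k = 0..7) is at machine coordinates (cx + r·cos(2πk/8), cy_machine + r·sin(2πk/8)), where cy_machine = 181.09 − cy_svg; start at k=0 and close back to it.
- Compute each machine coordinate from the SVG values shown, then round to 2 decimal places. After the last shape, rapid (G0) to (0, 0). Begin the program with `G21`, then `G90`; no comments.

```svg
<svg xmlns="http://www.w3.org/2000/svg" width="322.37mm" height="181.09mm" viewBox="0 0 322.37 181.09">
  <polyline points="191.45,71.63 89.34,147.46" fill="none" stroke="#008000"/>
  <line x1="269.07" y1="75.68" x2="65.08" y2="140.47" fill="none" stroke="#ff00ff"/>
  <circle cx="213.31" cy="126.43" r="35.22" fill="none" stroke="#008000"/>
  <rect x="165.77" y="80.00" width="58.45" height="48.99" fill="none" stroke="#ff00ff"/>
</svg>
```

Since the viewBox matches the mm dimensions, user units are millimetres directly. The only transform is the Y-flip y_m = 181.09 − y_svg.

Shape 1 is a line segment drawn with `<polyline>`. Its stroke #008000 means score at S413, F2036. After flipping Y the toolpath is (191.45,109.46) → (89.34,33.63).

Shape 2 is a line segment drawn with `<line>`. Its stroke #ff00ff means cut at S836, F791. After flipping Y the toolpath is (269.07,105.41) → (65.08,40.62).

Shape 3 is a circle drawn with `<circle>`. Its stroke #008000 means score at S413, F2036. After flipping Y the toolpath is (248.53,54.66) → (238.21,79.56) → (213.31,89.88) → (188.41,79.56) → (178.09,54.66) → (188.41,29.76) → (213.31,19.44) → (238.21,29.76) → (248.53,54.66), returning to the start.

Shape 4 is a rectangle drawn with `<rect>`. Its stroke #ff00ff means cut at S836, F791. After flipping Y the toolpath is (165.77,101.09) → (224.22,101.09) → (224.22,52.10) → (165.77,52.10) → (165.77,101.09), returning to the start.

G21
G90
G0 X191.45 Y109.46
M4 S413
G1 X89.34 Y33.63 F2036
G0 X269.07 Y105.41
M4 S836
G1 X65.08 Y40.62 F791
G0 X248.53 Y54.66
M4 S413
G1 X238.21 Y79.56 F2036
G1 X213.31 Y89.88 F2036
G1 X188.41 Y79.56 F2036
G1 X178.09 Y54.66 F2036
G1 X188.41 Y29.76 F2036
G1 X213.31 Y19.44 F2036
G1 X238.21 Y29.76 F2036
G1 X248.53 Y54.66 F2036
G0 X165.77 Y101.09
M4 S836
G1 X224.22 Y101.09 F791
G1 X224.22 Y52.10 F791
G1 X165.77 Y52.10 F791
G1 X165.77 Y101.09 F791
M5
G0 X0.00 Y0.00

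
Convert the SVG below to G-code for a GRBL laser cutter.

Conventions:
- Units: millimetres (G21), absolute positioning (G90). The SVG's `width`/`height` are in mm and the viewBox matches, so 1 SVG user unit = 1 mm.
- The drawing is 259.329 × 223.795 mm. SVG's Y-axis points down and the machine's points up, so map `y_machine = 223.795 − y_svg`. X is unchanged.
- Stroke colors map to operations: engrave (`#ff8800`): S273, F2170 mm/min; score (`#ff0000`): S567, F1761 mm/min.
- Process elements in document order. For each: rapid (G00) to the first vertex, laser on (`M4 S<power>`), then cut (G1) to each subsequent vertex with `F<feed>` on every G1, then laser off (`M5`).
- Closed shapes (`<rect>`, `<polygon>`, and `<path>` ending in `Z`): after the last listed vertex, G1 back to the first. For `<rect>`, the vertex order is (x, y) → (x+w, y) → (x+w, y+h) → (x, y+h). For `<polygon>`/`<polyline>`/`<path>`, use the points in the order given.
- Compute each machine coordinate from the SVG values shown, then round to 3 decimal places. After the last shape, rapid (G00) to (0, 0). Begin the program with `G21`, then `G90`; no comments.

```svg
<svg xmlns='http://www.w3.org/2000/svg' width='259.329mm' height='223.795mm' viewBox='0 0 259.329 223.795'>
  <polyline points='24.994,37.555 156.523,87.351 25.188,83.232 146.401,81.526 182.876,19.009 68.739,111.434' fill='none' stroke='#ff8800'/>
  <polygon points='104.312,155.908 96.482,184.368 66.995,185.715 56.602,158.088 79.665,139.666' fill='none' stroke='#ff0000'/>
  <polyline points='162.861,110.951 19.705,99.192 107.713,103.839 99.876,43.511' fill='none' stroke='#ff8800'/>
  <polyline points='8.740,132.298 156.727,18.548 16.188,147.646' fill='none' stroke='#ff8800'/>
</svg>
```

Since the viewBox matches the mm dimensions, user units are millimetres directly. The only transform is the Y-flip y_m = 223.795 − y_svg.

Shape 1 is a open polyline drawn with `<polyline>`. Its stroke #ff8800 means engrave at S273, F2170. After flipping Y the toolpath is (24.994,186.240) → (156.523,136.444) → (25.188,140.563) → (146.401,142.269) → (182.876,204.786) → (68.739,112.361).

Shape 2 is a regular polygon drawn with `<polygon>`. Its stroke #ff0000 means score at S567, F1761. After flipping Y the toolpath is (104.312,67.887) → (96.482,39.427) → (66.995,38.080) → (56.602,65.707) → (79.665,84.129) → (104.312,67.887), returning to the start.

Shape 3 is a open polyline drawn with `<polyline>`. Its stroke #ff8800 means engrave at S273, F2170. After flipping Y the toolpath is (162.861,112.844) → (19.705,124.603) → (107.713,119.956) → (99.876,180.284).

Shape 4 is a open polyline drawn with `<polyline>`. Its stroke #ff8800 means engrave at S273, F2170. After flipping Y the toolpath is (8.740,91.497) → (156.727,205.247) → (16.188,76.149).

G21
G90
G00 X24.994 Y186.240
M4 S273
G1 X156.523 Y136.444 F2170
G1 X25.188 Y140.563 F2170
G1 X146.401 Y142.269 F2170
G1 X182.876 Y204.786 F2170
G1 X68.739 Y112.361 F2170
M5
G00 X104.312 Y67.887
M4 S567
G1 X96.482 Y39.427 F1761
G1 X66.995 Y38.080 F1761
G1 X56.602 Y65.707 F1761
G1 X79.665 Y84.129 F1761
G1 X104.312 Y67.887 F1761
M5
G00 X162.861 Y112.844
M4 S273
G1 X19.705 Y124.603 F2170
G1 X107.713 Y119.956 F2170
G1 X99.876 Y180.284 F2170
M5
G00 X8.740 Y91.497
M4 S273
G1 X156.727 Y205.247 F2170
G1 X16.188 Y76.149 F2170
M5
G00 X0.000 Y0.000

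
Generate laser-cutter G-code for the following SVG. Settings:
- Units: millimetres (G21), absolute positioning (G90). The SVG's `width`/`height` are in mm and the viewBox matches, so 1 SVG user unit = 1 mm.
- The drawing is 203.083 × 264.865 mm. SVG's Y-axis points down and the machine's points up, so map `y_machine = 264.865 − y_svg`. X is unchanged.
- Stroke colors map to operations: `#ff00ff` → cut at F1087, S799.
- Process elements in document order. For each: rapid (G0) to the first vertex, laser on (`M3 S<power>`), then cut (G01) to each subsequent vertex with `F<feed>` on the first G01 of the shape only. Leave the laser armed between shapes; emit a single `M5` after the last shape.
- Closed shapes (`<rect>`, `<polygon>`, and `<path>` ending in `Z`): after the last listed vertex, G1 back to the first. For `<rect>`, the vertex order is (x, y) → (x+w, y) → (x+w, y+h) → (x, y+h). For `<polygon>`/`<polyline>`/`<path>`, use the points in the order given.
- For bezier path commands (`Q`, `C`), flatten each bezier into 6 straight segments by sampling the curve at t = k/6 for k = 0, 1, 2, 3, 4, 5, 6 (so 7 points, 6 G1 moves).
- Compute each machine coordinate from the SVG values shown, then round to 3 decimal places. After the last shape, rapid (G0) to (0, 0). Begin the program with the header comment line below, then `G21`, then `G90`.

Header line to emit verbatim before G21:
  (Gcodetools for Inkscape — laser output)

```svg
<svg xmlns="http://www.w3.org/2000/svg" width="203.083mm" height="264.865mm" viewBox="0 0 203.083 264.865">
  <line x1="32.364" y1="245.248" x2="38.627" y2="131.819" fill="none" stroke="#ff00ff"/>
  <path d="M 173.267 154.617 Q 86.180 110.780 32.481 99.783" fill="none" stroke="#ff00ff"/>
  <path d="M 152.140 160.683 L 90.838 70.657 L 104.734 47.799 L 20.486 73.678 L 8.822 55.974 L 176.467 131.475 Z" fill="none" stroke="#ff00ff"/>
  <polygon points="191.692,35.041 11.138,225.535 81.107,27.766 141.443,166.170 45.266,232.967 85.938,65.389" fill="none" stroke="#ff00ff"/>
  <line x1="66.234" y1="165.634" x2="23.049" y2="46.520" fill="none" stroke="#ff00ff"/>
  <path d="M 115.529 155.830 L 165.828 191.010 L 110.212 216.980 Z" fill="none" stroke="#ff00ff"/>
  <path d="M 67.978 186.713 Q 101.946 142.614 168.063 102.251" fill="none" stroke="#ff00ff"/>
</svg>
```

1 u = 1 mm; y_m = 264.865 − y.

[1] `<line>` line segment, #ff00ff→cut S799 F1087: (32.364,19.617) → (38.627,133.046)

[2] `<path>` quadratic bezier, #ff00ff→cut S799 F1087: (173.267,110.248) → (145.165,123.948) → (118.919,135.824) → (94.527,145.875) → (71.990,154.102) → (51.308,160.504) → (32.481,165.082)

[3] `<path>` closed polygon, #ff00ff→cut S799 F1087: (152.140,104.182) → (90.838,194.208) → (104.734,217.066) → (20.486,191.187) → (8.822,208.891) → (176.467,133.390) → (152.140,104.182) (closed)

[4] `<polygon>` closed polygon, #ff00ff→cut S799 F1087: (191.692,229.824) → (11.138,39.330) → (81.107,237.099) → (141.443,98.695) → (45.266,31.898) → (85.938,199.476) → (191.692,229.824) (closed)

[5] `<line>` line segment, #ff00ff→cut S799 F1087: (66.234,99.231) → (23.049,218.345)

[6] `<path>` regular polygon, #ff00ff→cut S799 F1087: (115.529,109.035) → (165.828,73.855) → (110.212,47.885) → (115.529,109.035) (closed)

[7] `<path>` quadratic bezier, #ff00ff→cut S799 F1087: (67.978,78.152) → (80.194,92.748) → (94.195,107.136) → (109.983,121.317) → (127.557,135.290) → (146.917,149.056) → (168.063,162.614)

(Gcodetools for Inkscape — laser output)
G21
G90
G0 X32.364 Y19.617
M3 S799
G01 X38.627 Y133.046 F1087
G0 X173.267 Y110.248
M3 S799
G01 X145.165 Y123.948 F1087
G01 X118.919 Y135.824
G01 X94.527 Y145.875
G01 X71.990 Y154.102
G01 X51.308 Y160.504
G01 X32.481 Y165.082
G0 X152.140 Y104.182
M3 S799
G01 X90.838 Y194.208 F1087
G01 X104.734 Y217.066
G01 X20.486 Y191.187
G01 X8.822 Y208.891
G01 X176.467 Y133.390
G01 X152.140 Y104.182
G0 X191.692 Y229.824
M3 S799
G01 X11.138 Y39.330 F1087
G01 X81.107 Y237.099
G01 X141.443 Y98.695
G01 X45.266 Y31.898
G01 X85.938 Y199.476
G01 X191.692 Y229.824
G0 X66.234 Y99.231
M3 S799
G01 X23.049 Y218.345 F1087
G0 X115.529 Y109.035
M3 S799
G01 X165.828 Y73.855 F1087
G01 X110.212 Y47.885
G01 X115.529 Y109.035
G0 X67.978 Y78.152
M3 S799
G01 X80.194 Y92.748 F1087
G01 X94.195 Y107.136
G01 X109.983 Y121.317
G01 X127.557 Y135.290
G01 X146.917 Y149.056
G01 X168.063 Y162.614
M5
G0 X0.000 Y0.000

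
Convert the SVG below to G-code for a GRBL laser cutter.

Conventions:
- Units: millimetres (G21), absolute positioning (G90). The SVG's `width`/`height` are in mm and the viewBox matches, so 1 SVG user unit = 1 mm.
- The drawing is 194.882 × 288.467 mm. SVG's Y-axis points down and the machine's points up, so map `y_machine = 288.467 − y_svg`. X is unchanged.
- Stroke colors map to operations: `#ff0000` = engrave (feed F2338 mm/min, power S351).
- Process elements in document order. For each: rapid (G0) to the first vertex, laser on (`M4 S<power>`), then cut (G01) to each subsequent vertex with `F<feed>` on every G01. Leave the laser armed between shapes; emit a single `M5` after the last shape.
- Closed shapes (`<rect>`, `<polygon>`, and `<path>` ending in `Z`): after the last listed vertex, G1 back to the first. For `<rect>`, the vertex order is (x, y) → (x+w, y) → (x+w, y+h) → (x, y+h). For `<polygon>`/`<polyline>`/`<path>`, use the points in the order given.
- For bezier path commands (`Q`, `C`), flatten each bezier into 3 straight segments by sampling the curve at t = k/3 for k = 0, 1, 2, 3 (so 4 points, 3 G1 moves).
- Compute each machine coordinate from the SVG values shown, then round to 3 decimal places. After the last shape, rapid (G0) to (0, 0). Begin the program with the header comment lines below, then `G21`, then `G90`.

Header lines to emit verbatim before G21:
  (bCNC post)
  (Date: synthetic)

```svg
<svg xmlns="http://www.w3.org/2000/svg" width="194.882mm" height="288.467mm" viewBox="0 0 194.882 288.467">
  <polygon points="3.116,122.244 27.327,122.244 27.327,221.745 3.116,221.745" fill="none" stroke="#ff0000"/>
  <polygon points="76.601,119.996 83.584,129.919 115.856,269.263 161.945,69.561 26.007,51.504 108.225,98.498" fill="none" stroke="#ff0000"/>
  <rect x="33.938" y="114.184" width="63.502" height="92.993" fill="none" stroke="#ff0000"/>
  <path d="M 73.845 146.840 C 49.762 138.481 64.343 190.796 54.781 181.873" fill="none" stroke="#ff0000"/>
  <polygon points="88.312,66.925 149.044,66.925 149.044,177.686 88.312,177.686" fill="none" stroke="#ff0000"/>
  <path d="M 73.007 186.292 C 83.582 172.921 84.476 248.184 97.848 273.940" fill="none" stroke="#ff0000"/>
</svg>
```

(bCNC post)
(Date: synthetic)
G21
G90
G0 X3.116 Y166.223
M4 S351
G01 X27.327 Y166.223 F2338
G01 X27.327 Y66.722 F2338
G01 X3.116 Y66.722 F2338
G01 X3.116 Y166.223 F2338
G0 X76.601 Y168.471
M4 S351
G01 X83.584 Y158.548 F2338
G01 X115.856 Y19.204 F2338
G01 X161.945 Y218.906 F2338
G01 X26.007 Y236.963 F2338
G01 X108.225 Y189.969 F2338
G01 X76.601 Y168.471 F2338
G0 X33.938 Y174.283
M4 S351
G01 X97.440 Y174.283 F2338
G01 X97.440 Y81.290 F2338
G01 X33.938 Y81.290 F2338
G01 X33.938 Y174.283 F2338
G0 X73.845 Y141.627
M4 S351
G01 X60.324 Y134.277 F2338
G01 X58.622 Y113.568 F2338
G01 X54.781 Y106.594 F2338
G0 X88.312 Y221.542
M4 S351
G01 X149.044 Y221.542 F2338
G01 X149.044 Y110.781 F2338
G01 X88.312 Y110.781 F2338
G01 X88.312 Y221.542 F2338
G0 X73.007 Y102.175
M4 S351
G01 X81.176 Y91.118 F2338
G01 X87.815 Y51.669 F2338
G01 X97.848 Y14.527 F2338
M5
G0 X0.000 Y0.000

viewBox `0 0 194.882 288.467` with mm width/height → 1 unit = 1 mm. Flip: y_m = 288.467 − y_svg.

**Shape 1** — `<polygon>` rectangle, stroke `#ff0000` → engrave (S351, F2338). Machine vertices: (3.116,166.223) → (27.327,166.223) → (27.327,66.722) → (3.116,66.722) → (3.116,166.223). Closed: final G1 returns to the first vertex.

**Shape 2** — `<polygon>` closed polygon, stroke `#ff0000` → engrave (S351, F2338). Machine vertices: (76.601,168.471) → (83.584,158.548) → (115.856,19.204) → (161.945,218.906) → (26.007,236.963) → (108.225,189.969) → (76.601,168.471). Closed: final G1 returns to the first vertex.

**Shape 3** — `<rect>` rectangle, stroke `#ff0000` → engrave (S351, F2338). Machine vertices: (33.938,174.283) → (97.440,174.283) → (97.440,81.290) → (33.938,81.290) → (33.938,174.283). Closed: final G1 returns to the first vertex.

**Shape 4** — `<path>` cubic bezier, stroke `#ff0000` → engrave (S351, F2338). Control points (SVG): P0=(73.845,146.840), P1=(49.762,138.481), P2=(64.343,190.796), P3=(54.781,181.873); sampled at t=k/3. Machine vertices: (73.845,141.627) → (60.324,134.277) → (58.622,113.568) → (54.781,106.594). Open path.

**Shape 5** — `<polygon>` rectangle, stroke `#ff0000` → engrave (S351, F2338). Machine vertices: (88.312,221.542) → (149.044,221.542) → (149.044,110.781) → (88.312,110.781) → (88.312,221.542). Closed: final G1 returns to the first vertex.

**Shape 6** — `<path>` cubic bezier, stroke `#ff0000` → engrave (S351, F2338). Control points (SVG): P0=(73.007,186.292), P1=(83.582,172.921), P2=(84.476,248.184), P3=(97.848,273.940); sampled at t=k/3. Machine vertices: (73.007,102.175) → (81.176,91.118) → (87.815,51.669) → (97.848,14.527). Open path.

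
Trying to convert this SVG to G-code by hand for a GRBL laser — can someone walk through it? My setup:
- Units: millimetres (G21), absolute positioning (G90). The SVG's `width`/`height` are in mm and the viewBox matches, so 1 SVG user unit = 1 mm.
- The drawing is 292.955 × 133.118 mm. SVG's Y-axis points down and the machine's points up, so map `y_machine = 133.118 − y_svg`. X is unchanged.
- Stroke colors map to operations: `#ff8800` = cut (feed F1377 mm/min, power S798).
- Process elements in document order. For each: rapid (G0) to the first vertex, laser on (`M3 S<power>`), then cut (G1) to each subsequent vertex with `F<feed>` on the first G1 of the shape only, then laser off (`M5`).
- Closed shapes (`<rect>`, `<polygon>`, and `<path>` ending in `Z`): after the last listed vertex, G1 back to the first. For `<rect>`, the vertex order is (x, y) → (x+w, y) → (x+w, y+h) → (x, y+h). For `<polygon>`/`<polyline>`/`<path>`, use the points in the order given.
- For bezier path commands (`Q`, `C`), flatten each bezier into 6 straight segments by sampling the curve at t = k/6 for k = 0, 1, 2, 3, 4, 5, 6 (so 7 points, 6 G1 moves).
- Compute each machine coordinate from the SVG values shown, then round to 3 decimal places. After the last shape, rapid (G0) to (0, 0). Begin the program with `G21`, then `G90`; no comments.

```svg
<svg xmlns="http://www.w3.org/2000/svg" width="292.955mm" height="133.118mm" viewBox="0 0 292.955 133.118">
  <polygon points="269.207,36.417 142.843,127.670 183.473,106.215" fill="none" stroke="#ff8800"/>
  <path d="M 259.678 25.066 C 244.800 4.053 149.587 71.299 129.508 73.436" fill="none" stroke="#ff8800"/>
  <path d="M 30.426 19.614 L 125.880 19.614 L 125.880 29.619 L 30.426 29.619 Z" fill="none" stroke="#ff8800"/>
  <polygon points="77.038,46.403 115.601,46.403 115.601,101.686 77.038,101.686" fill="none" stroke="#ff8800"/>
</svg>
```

G21
G90
G0 X269.207 Y96.701
M3 S798
G1 X142.843 Y5.448 F1377
G1 X183.473 Y26.903
G1 X269.207 Y96.701
M5
G0 X259.678 Y108.052
M3 S798
G1 X246.264 Y111.914 F1377
G1 X223.780 Y105.326
G1 X196.543 Y92.548
G1 X168.874 Y77.842
G1 X145.089 Y65.466
G1 X129.508 Y59.682
M5
G0 X30.426 Y113.504
M3 S798
G1 X125.880 Y113.504 F1377
G1 X125.880 Y103.499
G1 X30.426 Y103.499
G1 X30.426 Y113.504
M5
G0 X77.038 Y86.715
M3 S798
G1 X115.601 Y86.715 F1377
G1 X115.601 Y31.432
G1 X77.038 Y31.432
G1 X77.038 Y86.715
M5
G0 X0.000 Y0.000

1 u = 1 mm; y_m = 133.118 − y.

[1] `<polygon>` closed polygon, #ff8800→cut S798 F1377: (269.207,96.701) → (142.843,5.448) → (183.473,26.903) → (269.207,96.701) (closed)

[2] `<path>` cubic bezier, #ff8800→cut S798 F1377: (259.678,108.052) → (246.264,111.914) → (223.780,105.326) → (196.543,92.548) → (168.874,77.842) → (145.089,65.466) → (129.508,59.682)

[3] `<path>` rectangle, #ff8800→cut S798 F1377: (30.426,113.504) → (125.880,113.504) → (125.880,103.499) → (30.426,103.499) → (30.426,113.504) (closed)

[4] `<polygon>` rectangle, #ff8800→cut S798 F1377: (77.038,86.715) → (115.601,86.715) → (115.601,31.432) → (77.038,31.432) → (77.038,86.715) (closed)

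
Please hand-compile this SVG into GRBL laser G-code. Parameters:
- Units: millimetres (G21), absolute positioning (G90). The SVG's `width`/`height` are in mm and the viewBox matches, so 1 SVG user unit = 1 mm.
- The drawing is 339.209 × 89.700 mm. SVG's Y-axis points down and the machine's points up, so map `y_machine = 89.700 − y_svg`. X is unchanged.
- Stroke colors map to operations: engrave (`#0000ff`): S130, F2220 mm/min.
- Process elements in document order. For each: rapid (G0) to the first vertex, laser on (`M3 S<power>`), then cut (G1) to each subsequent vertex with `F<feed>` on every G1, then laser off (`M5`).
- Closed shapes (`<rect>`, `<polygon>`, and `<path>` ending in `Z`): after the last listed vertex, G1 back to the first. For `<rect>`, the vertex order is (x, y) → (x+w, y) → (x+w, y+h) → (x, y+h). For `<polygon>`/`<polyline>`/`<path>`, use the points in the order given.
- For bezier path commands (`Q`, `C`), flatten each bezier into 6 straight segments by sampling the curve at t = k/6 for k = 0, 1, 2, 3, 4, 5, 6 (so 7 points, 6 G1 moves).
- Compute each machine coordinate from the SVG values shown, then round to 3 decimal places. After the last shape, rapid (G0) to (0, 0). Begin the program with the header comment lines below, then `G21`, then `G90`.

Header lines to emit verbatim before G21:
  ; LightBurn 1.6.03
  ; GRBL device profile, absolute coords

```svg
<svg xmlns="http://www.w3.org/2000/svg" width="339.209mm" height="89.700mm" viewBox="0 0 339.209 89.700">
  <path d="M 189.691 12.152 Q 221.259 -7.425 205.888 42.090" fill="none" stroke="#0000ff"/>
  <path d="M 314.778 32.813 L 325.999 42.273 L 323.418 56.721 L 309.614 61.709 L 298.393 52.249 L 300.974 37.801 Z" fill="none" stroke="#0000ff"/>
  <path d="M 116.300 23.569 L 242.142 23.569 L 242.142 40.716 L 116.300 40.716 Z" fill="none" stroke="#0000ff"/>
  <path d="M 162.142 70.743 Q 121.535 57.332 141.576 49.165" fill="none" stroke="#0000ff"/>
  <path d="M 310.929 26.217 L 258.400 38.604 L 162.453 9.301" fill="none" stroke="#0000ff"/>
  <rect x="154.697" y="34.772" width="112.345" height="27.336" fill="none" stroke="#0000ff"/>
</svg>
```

; LightBurn 1.6.03
; GRBL device profile, absolute coords
G21
G90
G0 X189.691 Y77.548
M3 S130
G1 X198.910 Y82.154 F2220
G1 X205.521 Y82.922 F2220
G1 X209.524 Y79.852 F2220
G1 X210.920 Y72.943 F2220
G1 X209.708 Y62.196 F2220
G1 X205.888 Y47.610 F2220
M5
G0 X314.778 Y56.887
M3 S130
G1 X325.999 Y47.427 F2220
G1 X323.418 Y32.979 F2220
G1 X309.614 Y27.991 F2220
G1 X298.393 Y37.451 F2220
G1 X300.974 Y51.899 F2220
G1 X314.778 Y56.887 F2220
M5
G0 X116.300 Y66.131
M3 S130
G1 X242.142 Y66.131 F2220
G1 X242.142 Y48.984 F2220
G1 X116.300 Y48.984 F2220
G1 X116.300 Y66.131 F2220
M5
G0 X162.142 Y18.957
M3 S130
G1 X150.291 Y23.282 F2220
G1 X141.809 Y27.315 F2220
G1 X136.697 Y31.057 F2220
G1 X134.954 Y34.508 F2220
G1 X136.580 Y37.667 F2220
G1 X141.576 Y40.535 F2220
M5
G0 X310.929 Y63.483
M3 S130
G1 X258.400 Y51.096 F2220
G1 X162.453 Y80.399 F2220
M5
G0 X154.697 Y54.928
M3 S130
G1 X267.042 Y54.928 F2220
G1 X267.042 Y27.592 F2220
G1 X154.697 Y27.592 F2220
G1 X154.697 Y54.928 F2220
M5
G0 X0.000 Y0.000

1 u = 1 mm; y_m = 89.700 − y.

[1] `<path>` quadratic bezier, #0000ff→engrave S130 F2220: (189.691,77.548) → (198.910,82.154) → (205.521,82.922) → (209.524,79.852) → (210.920,72.943) → (209.708,62.196) → (205.888,47.610)

[2] `<path>` regular polygon, #0000ff→engrave S130 F2220: (314.778,56.887) → (325.999,47.427) → (323.418,32.979) → (309.614,27.991) → (298.393,37.451) → (300.974,51.899) → (314.778,56.887) (closed)

[3] `<path>` rectangle, #0000ff→engrave S130 F2220: (116.300,66.131) → (242.142,66.131) → (242.142,48.984) → (116.300,48.984) → (116.300,66.131) (closed)

[4] `<path>` quadratic bezier, #0000ff→engrave S130 F2220: (162.142,18.957) → (150.291,23.282) → (141.809,27.315) → (136.697,31.057) → (134.954,34.508) → (136.580,37.667) → (141.576,40.535)

[5] `<path>` open polyline, #0000ff→engrave S130 F2220: (310.929,63.483) → (258.400,51.096) → (162.453,80.399)

[6] `<rect>` rectangle, #0000ff→engrave S130 F2220: (154.697,54.928) → (267.042,54.928) → (267.042,27.592) → (154.697,27.592) → (154.697,54.928) (closed)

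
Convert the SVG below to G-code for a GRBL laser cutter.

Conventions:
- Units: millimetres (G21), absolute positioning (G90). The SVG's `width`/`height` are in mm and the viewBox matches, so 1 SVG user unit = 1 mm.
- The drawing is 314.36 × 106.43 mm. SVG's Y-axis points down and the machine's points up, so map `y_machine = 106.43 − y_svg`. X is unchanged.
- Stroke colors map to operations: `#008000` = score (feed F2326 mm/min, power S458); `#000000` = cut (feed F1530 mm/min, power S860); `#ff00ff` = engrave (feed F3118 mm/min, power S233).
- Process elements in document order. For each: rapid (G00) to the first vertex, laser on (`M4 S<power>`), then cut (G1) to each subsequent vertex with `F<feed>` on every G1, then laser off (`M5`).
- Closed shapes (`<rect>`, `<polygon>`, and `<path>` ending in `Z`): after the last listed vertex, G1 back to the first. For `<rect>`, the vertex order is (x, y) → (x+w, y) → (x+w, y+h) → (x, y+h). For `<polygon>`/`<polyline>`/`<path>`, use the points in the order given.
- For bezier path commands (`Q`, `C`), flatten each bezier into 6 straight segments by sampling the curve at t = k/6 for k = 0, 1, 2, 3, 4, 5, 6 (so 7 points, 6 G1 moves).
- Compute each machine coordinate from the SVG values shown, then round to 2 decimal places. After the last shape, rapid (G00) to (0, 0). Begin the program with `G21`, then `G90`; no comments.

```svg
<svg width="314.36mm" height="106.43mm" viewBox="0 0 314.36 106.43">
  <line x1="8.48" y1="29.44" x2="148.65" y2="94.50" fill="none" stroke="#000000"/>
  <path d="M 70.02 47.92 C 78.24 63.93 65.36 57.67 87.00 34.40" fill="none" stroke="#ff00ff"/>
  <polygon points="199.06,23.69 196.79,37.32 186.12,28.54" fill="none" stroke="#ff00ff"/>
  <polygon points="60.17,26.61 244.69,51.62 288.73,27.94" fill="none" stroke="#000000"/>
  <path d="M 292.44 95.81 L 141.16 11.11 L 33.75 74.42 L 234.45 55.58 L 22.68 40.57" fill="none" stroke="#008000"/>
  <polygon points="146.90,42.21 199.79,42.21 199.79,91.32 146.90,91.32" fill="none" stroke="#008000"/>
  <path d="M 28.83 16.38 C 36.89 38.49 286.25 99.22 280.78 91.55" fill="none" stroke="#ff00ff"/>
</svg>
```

Since the viewBox matches the mm dimensions, user units are millimetres directly. The only transform is the Y-flip y_m = 106.43 − y_svg.

Shape 1 is a line segment drawn with `<line>`. Its stroke #000000 means cut at S860, F1530. After flipping Y the toolpath is (8.48,76.99) → (148.65,11.93).

Shape 2 is a cubic bezier drawn with `<path>`. Its stroke #ff00ff means engrave at S233, F3118. After flipping Y the toolpath is (70.02,58.51) → (72.63,52.34) → (73.27,49.73) → (73.48,50.54) → (74.81,54.62) → (78.80,61.84) → (87.00,72.03).

Shape 3 is a regular polygon drawn with `<polygon>`. Its stroke #ff00ff means engrave at S233, F3118. After flipping Y the toolpath is (199.06,82.74) → (196.79,69.11) → (186.12,77.89) → (199.06,82.74), returning to the start.

Shape 4 is a closed polygon drawn with `<polygon>`. Its stroke #000000 means cut at S860, F1530. After flipping Y the toolpath is (60.17,79.82) → (244.69,54.81) → (288.73,78.49) → (60.17,79.82), returning to the start.

Shape 5 is a open polyline drawn with `<path>`. Its stroke #008000 means score at S458, F2326. After flipping Y the toolpath is (292.44,10.62) → (141.16,95.32) → (33.75,32.01) → (234.45,50.85) → (22.68,65.86).

Shape 6 is a rectangle drawn with `<polygon>`. Its stroke #008000 means score at S458, F2326. After flipping Y the toolpath is (146.90,64.22) → (199.79,64.22) → (199.79,15.11) → (146.90,15.11) → (146.90,64.22), returning to the start.

Shape 7 is a cubic bezier drawn with `<path>`. Its stroke #ff00ff means engrave at S233, F3118. After flipping Y the toolpath is (28.83,90.05) → (50.67,76.27) → (98.95,59.03) → (159.88,41.30) → (219.68,26.05) → (264.58,16.25) → (280.78,14.88).

G21
G90
G00 X8.48 Y76.99
M4 S860
G1 X148.65 Y11.93 F1530
M5
G00 X70.02 Y58.51
M4 S233
G1 X72.63 Y52.34 F3118
G1 X73.27 Y49.73 F3118
G1 X73.48 Y50.54 F3118
G1 X74.81 Y54.62 F3118
G1 X78.80 Y61.84 F3118
G1 X87.00 Y72.03 F3118
M5
G00 X199.06 Y82.74
M4 S233
G1 X196.79 Y69.11 F3118
G1 X186.12 Y77.89 F3118
G1 X199.06 Y82.74 F3118
M5
G00 X60.17 Y79.82
M4 S860
G1 X244.69 Y54.81 F1530
G1 X288.73 Y78.49 F1530
G1 X60.17 Y79.82 F1530
M5
G00 X292.44 Y10.62
M4 S458
G1 X141.16 Y95.32 F2326
G1 X33.75 Y32.01 F2326
G1 X234.45 Y50.85 F2326
G1 X22.68 Y65.86 F2326
M5
G00 X146.90 Y64.22
M4 S458
G1 X199.79 Y64.22 F2326
G1 X199.79 Y15.11 F2326
G1 X146.90 Y15.11 F2326
G1 X146.90 Y64.22 F2326
M5
G00 X28.83 Y90.05
M4 S233
G1 X50.67 Y76.27 F3118
G1 X98.95 Y59.03 F3118
G1 X159.88 Y41.30 F3118
G1 X219.68 Y26.05 F3118
G1 X264.58 Y16.25 F3118
G1 X280.78 Y14.88 F3118
M5
G00 X0.00 Y0.00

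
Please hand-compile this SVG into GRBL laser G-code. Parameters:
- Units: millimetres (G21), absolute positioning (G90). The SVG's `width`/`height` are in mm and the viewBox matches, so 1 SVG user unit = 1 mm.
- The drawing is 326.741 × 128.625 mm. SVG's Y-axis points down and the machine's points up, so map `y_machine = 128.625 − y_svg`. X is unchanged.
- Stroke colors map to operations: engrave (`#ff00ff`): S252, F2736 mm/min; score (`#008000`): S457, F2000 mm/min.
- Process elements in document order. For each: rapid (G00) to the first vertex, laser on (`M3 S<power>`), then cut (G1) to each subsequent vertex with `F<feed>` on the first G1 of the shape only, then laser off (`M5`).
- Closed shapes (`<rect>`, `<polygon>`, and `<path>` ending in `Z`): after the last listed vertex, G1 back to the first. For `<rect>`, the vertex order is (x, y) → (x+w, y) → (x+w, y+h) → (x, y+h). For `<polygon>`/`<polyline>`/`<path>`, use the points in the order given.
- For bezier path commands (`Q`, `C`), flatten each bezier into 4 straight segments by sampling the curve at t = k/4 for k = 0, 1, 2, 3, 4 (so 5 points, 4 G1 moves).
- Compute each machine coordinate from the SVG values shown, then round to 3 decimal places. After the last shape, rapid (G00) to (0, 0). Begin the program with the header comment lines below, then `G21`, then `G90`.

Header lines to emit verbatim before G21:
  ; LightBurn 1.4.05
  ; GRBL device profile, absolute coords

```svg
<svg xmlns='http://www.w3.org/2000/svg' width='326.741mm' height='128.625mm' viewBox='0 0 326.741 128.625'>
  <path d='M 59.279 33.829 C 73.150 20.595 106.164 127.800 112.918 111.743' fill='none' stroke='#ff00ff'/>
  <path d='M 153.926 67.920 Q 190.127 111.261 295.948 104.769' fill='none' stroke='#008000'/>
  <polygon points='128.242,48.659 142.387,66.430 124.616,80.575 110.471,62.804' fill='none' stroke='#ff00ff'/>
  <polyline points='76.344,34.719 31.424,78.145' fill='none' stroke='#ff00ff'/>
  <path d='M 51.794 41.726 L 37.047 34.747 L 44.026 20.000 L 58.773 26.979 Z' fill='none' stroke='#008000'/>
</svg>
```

viewBox `0 0 326.741 128.625` with mm width/height → 1 unit = 1 mm. Flip: y_m = 128.625 − y_svg.

**Shape 1** — `<path>` cubic bezier, stroke `#ff00ff` → engrave (S252, F2736). Control points (SVG): P0=(59.279,33.829), P1=(73.150,20.595), P2=(106.164,127.800), P3=(112.918,111.743); sampled at t=k/4. Machine vertices: (59.279,94.796) → (72.562,85.947) → (88.767,54.780) → (103.638,24.143) → (112.918,16.882). Open path.

**Shape 2** — `<path>` quadratic bezier, stroke `#008000` → score (S457, F2000). Control points (SVG): P0=(153.926,67.920), P1=(190.127,111.261), P2=(295.948,104.769); sampled at t=k/4. Machine vertices: (153.926,60.705) → (176.378,42.149) → (207.532,29.822) → (247.389,23.725) → (295.948,23.856). Open path.

**Shape 3** — `<polygon>` regular polygon, stroke `#ff00ff` → engrave (S252, F2736). Machine vertices: (128.242,79.966) → (142.387,62.195) → (124.616,48.050) → (110.471,65.821) → (128.242,79.966). Closed: final G1 returns to the first vertex.

**Shape 4** — `<polyline>` line segment, stroke `#ff00ff` → engrave (S252, F2736). Machine vertices: (76.344,93.906) → (31.424,50.480). Open path.

**Shape 5** — `<path>` regular polygon, stroke `#008000` → score (S457, F2000). Machine vertices: (51.794,86.899) → (37.047,93.878) → (44.026,108.625) → (58.773,101.646) → (51.794,86.899). Closed: final G1 returns to the first vertex.

; LightBurn 1.4.05
; GRBL device profile, absolute coords
G21
G90
G00 X59.279 Y94.796
M3 S252
G1 X72.562 Y85.947 F2736
G1 X88.767 Y54.780
G1 X103.638 Y24.143
G1 X112.918 Y16.882
M5
G00 X153.926 Y60.705
M3 S457
G1 X176.378 Y42.149 F2000
G1 X207.532 Y29.822
G1 X247.389 Y23.725
G1 X295.948 Y23.856
M5
G00 X128.242 Y79.966
M3 S252
G1 X142.387 Y62.195 F2736
G1 X124.616 Y48.050
G1 X110.471 Y65.821
G1 X128.242 Y79.966
M5
G00 X76.344 Y93.906
M3 S252
G1 X31.424 Y50.480 F2736
M5
G00 X51.794 Y86.899
M3 S457
G1 X37.047 Y93.878 F2000
G1 X44.026 Y108.625
G1 X58.773 Y101.646
G1 X51.794 Y86.899
M5
G00 X0.000 Y0.000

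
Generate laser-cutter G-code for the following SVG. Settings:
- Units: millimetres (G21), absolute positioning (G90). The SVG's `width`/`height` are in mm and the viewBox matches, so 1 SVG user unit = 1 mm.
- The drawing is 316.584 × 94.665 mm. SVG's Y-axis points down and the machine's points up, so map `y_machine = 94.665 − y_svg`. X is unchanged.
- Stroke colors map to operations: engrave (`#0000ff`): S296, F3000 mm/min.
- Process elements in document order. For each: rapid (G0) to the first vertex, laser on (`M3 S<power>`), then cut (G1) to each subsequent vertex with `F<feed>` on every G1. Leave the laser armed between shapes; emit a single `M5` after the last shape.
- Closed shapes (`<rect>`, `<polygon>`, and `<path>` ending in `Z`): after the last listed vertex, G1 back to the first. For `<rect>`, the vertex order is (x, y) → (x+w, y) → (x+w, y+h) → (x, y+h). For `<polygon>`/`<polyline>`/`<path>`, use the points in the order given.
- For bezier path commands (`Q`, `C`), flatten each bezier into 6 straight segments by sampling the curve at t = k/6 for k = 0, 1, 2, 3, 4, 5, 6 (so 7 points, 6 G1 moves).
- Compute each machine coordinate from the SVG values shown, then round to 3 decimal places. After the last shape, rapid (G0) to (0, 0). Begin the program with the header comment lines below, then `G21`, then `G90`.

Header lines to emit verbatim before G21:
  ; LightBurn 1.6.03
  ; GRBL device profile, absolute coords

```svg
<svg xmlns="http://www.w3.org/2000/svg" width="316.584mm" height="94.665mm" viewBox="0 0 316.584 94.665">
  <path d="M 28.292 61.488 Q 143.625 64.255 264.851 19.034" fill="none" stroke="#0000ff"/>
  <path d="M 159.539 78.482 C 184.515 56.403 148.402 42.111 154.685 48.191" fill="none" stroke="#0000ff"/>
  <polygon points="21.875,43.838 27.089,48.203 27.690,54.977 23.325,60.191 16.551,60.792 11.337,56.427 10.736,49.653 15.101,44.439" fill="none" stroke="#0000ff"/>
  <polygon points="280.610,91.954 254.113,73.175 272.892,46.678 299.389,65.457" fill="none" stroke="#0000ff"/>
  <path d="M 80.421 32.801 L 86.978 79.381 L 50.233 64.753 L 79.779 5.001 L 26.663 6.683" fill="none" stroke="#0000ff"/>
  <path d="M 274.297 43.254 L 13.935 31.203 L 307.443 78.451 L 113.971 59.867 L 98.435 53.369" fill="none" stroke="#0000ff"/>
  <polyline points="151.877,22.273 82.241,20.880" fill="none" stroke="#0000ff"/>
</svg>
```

; LightBurn 1.6.03
; GRBL device profile, absolute coords
G21
G90
G0 X28.292 Y33.177
M3 S296
G1 X66.900 Y33.588 F3000
G1 X105.835 Y36.664 F3000
G1 X145.098 Y42.407 F3000
G1 X184.688 Y50.816 F3000
G1 X224.606 Y61.890 F3000
G1 X264.851 Y75.631 F3000
G0 X159.539 Y16.183
M3 S296
G1 X167.415 Y26.515 F3000
G1 X167.985 Y35.200 F3000
G1 X164.122 Y41.888 F3000
G1 X158.701 Y46.229 F3000
G1 X154.597 Y47.875 F3000
G1 X154.685 Y46.474 F3000
G0 X21.875 Y50.827
M3 S296
G1 X27.089 Y46.462 F3000
G1 X27.690 Y39.688 F3000
G1 X23.325 Y34.474 F3000
G1 X16.551 Y33.873 F3000
G1 X11.337 Y38.238 F3000
G1 X10.736 Y45.012 F3000
G1 X15.101 Y50.226 F3000
G1 X21.875 Y50.827 F3000
G0 X280.610 Y2.711
M3 S296
G1 X254.113 Y21.490 F3000
G1 X272.892 Y47.987 F3000
G1 X299.389 Y29.208 F3000
G1 X280.610 Y2.711 F3000
G0 X80.421 Y61.864
M3 S296
G1 X86.978 Y15.284 F3000
G1 X50.233 Y29.912 F3000
G1 X79.779 Y89.664 F3000
G1 X26.663 Y87.982 F3000
G0 X274.297 Y51.411
M3 S296
G1 X13.935 Y63.462 F3000
G1 X307.443 Y16.214 F3000
G1 X113.971 Y34.798 F3000
G1 X98.435 Y41.296 F3000
G0 X151.877 Y72.392
M3 S296
G1 X82.241 Y73.785 F3000
M5
G0 X0.000 Y0.000

viewBox `0 0 316.584 94.665` with mm width/height → 1 unit = 1 mm. Flip: y_m = 94.665 − y_svg.

**Shape 1** — `<path>` quadratic bezier, stroke `#0000ff` → engrave (S296, F3000). Control points (SVG): P0=(28.292,61.488), P1=(143.625,64.255), P2=(264.851,19.034); sampled at t=k/6. Machine vertices: (28.292,33.177) → (66.900,33.588) → (105.835,36.664) → (145.098,42.407) → (184.688,50.816) → (224.606,61.890) → (264.851,75.631). Open path.

**Shape 2** — `<path>` cubic bezier, stroke `#0000ff` → engrave (S296, F3000). Control points (SVG): P0=(159.539,78.482), P1=(184.515,56.403), P2=(148.402,42.111), P3=(154.685,48.191); sampled at t=k/6. Machine vertices: (159.539,16.183) → (167.415,26.515) → (167.985,35.200) → (164.122,41.888) → (158.701,46.229) → (154.597,47.875) → (154.685,46.474). Open path.

**Shape 3** — `<polygon>` regular polygon, stroke `#0000ff` → engrave (S296, F3000). Machine vertices: (21.875,50.827) → (27.089,46.462) → (27.690,39.688) → (23.325,34.474) → (16.551,33.873) → (11.337,38.238) → (10.736,45.012) → (15.101,50.226) → (21.875,50.827). Closed: final G1 returns to the first vertex.

**Shape 4** — `<polygon>` regular polygon, stroke `#0000ff` → engrave (S296, F3000). Machine vertices: (280.610,2.711) → (254.113,21.490) → (272.892,47.987) → (299.389,29.208) → (280.610,2.711). Closed: final G1 returns to the first vertex.

**Shape 5** — `<path>` open polyline, stroke `#0000ff` → engrave (S296, F3000). Machine vertices: (80.421,61.864) → (86.978,15.284) → (50.233,29.912) → (79.779,89.664) → (26.663,87.982). Open path.

**Shape 6** — `<path>` open polyline, stroke `#0000ff` → engrave (S296, F3000). Machine vertices: (274.297,51.411) → (13.935,63.462) → (307.443,16.214) → (113.971,34.798) → (98.435,41.296). Open path.

**Shape 7** — `<polyline>` line segment, stroke `#0000ff` → engrave (S296, F3000). Machine vertices: (151.877,72.392) → (82.241,73.785). Open path.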